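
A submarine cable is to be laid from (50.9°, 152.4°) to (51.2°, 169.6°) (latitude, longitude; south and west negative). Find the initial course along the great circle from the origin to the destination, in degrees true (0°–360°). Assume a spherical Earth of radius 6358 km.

θ = atan2( sin Δλ·cos φ₂ ,  cos φ₁ sin φ₂ − sin φ₁ cos φ₂ cos Δλ )
  = atan2(+0.1853, +0.0270) = 81.71°

81.7°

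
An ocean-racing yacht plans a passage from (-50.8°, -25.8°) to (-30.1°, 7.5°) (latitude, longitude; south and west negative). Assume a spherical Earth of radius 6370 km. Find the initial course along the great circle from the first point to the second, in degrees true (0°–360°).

62.9°

θ = atan2( sin Δλ·cos φ₂ ,  cos φ₁ sin φ₂ − sin φ₁ cos φ₂ cos Δλ )
  = atan2(+0.4750, +0.2434) = 62.87°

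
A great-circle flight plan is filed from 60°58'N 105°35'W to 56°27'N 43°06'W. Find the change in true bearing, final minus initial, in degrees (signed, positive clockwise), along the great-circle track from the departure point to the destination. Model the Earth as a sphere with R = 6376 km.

At departure: θ₁ = atan2(sin Δλ cos φ₂, cos φ₁ sin φ₂ − sin φ₁ cos φ₂ cos Δλ) = 69.71°
At arrival: θ₂ = atan2(sin Δλ cos φ₁, −cos φ₂ sin φ₁ + sin φ₂ cos φ₁ cos Δλ) = 124.55°
Δθ = θ₂ − θ₁ = +54.8°

+54.8°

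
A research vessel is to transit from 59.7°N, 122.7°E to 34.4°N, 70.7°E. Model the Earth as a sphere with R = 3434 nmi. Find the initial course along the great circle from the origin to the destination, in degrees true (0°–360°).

θ = atan2( sin Δλ·cos φ₂ ,  cos φ₁ sin φ₂ − sin φ₁ cos φ₂ cos Δλ )
  = atan2(-0.6502, -0.1536) = 256.71°

256.7°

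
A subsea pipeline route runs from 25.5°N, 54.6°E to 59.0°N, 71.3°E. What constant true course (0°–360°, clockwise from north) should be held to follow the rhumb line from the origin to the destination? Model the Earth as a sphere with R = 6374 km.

Meridional parts: M(φ₁)=+0.4605, M(φ₂)=+1.2826 → ΔM = +0.8220;  Δλ = +0.2915 rad
tan C = Δλ / ΔM = +0.3546 → C = 19.52°

19.5°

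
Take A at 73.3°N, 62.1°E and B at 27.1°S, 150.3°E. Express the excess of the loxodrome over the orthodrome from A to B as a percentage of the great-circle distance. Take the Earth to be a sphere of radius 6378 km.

Great circle: σ = 2.0134 rad → d_gc = Rσ = 12841.5 km
Rhumb: Δφ = -1.7523, Δλ = +1.5394, Δψ = -2.4105, q = Δφ/Δψ = 0.7269 → d_rh = R√(Δφ²+q²Δλ²) = 13260.8 km
Excess = (13260.8 − 12841.5) / 12841.5 = 419.3 / 12841.5 = 3.27% ≈ 3.3%

3.3%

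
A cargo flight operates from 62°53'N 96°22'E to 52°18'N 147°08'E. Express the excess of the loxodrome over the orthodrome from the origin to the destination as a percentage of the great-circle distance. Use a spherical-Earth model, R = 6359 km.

Great circle: σ = 0.4938 rad → d_gc = Rσ = 3139.9 km
Rhumb: Δφ = -0.1847, Δλ = +0.8860, Δψ = -0.3476, q = Δφ/Δψ = 0.5314 → d_rh = R√(Δφ²+q²Δλ²) = 3216.1 km
Excess = (3216.1 − 3139.9) / 3139.9 = 76.2 / 3139.9 = 2.43% ≈ 2.4%

2.4%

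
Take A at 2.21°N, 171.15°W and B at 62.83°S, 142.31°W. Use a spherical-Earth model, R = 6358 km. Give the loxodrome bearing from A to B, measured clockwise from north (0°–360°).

Meridional parts: M(φ₁)=+0.0386, M(φ₂)=-1.4203 → ΔM = -1.4589;  Δλ = +0.5034 rad
tan C = Δλ / ΔM = -0.3450 → C = 160.96°

161.0°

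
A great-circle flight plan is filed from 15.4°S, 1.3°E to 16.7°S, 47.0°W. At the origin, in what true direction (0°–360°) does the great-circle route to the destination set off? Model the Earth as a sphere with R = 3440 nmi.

261.4°

θ = atan2( sin Δλ·cos φ₂ ,  cos φ₁ sin φ₂ − sin φ₁ cos φ₂ cos Δλ )
  = atan2(-0.7151, -0.1078) = 261.42°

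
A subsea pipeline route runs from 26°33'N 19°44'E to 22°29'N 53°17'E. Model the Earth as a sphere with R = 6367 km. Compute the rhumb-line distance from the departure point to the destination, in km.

3421 km

Δψ = ln[tan(π/4+φ₂/2)/tan(π/4+φ₁/2)] = -0.0780;  Δφ = -0.0710 rad,  Δλ = +0.5856 rad
q = Δφ/Δψ = 0.9096
d = R·√(Δφ² + q²Δλ²) = 6367·0.53731 = 3421 km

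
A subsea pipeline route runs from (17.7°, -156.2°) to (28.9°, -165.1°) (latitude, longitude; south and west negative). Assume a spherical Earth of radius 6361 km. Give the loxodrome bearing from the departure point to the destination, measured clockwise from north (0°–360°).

Meridional parts: M(φ₁)=+0.3140, M(φ₂)=+0.5273 → ΔM = +0.2133;  Δλ = -0.1553 rad
tan C = Δλ / ΔM = -0.7282 → C = 323.94°

323.9°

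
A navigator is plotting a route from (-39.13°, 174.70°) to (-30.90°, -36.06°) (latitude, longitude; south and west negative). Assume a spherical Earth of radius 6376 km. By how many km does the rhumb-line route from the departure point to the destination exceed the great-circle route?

Great circle: cos σ = sin φ₁ sin φ₂ + cos φ₁ cos φ₂ cos Δλ,  σ = 1.8213 rad → d_gc = 11612.6 km
Rhumb line: Δψ = +0.1757, q = Δφ/Δψ = 0.8176, d_rh = R√(Δφ²+q²Δλ²) = 13609.4 km
Excess = 13609.4 − 11612.6 = 1996.8 ≈ 1997 km

1997 km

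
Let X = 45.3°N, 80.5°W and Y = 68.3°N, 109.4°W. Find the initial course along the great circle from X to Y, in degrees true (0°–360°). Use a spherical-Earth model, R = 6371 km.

337.1°

N = sin Δλ·cos φ₂ = -0.1787;  D = cos φ₁ sin φ₂ − sin φ₁ cos φ₂ cos Δλ = +0.4235
initial course = atan2(N, D) = 337.12°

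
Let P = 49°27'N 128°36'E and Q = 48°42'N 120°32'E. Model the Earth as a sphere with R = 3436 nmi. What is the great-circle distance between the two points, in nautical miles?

320 nmi

cos σ = sin φ₁ sin φ₂ + cos φ₁ cos φ₂ cos Δλ
      = sin(49.45°)sin(48.70°) + cos(49.45°)cos(48.70°)cos(-8.07°) = 0.9957
σ = 5.335° → d = Rσ = 3436·0.09311 = 320 nmi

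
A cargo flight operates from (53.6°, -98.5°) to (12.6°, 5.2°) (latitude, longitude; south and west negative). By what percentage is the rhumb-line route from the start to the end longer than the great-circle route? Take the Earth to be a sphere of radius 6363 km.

Great circle: σ = 1.5324 rad → d_gc = Rσ = 9750.4 km
Rhumb: Δφ = -0.7156, Δλ = +1.8099, Δψ = -0.8907, q = Δφ/Δψ = 0.8034 → d_rh = R√(Δφ²+q²Δλ²) = 10312.4 km
Excess = (10312.4 − 9750.4) / 9750.4 = 562.0 / 9750.4 = 5.76% ≈ 5.8%

5.8%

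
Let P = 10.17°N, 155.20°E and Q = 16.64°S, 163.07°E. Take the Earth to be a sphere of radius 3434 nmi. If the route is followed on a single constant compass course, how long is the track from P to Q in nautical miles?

Δψ = ln[tan(π/4+φ₂/2)/tan(π/4+φ₁/2)] = -0.4730;  Δφ = -0.4679 rad,  Δλ = +0.1374 rad
q = Δφ/Δψ = 0.9892
d = R·√(Δφ² + q²Δλ²) = 3434·0.48725 = 1673 nmi

1673 nmi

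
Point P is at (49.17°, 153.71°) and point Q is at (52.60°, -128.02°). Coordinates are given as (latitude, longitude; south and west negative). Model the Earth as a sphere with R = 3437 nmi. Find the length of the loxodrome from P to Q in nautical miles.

Δψ = ln[tan(π/4+φ₂/2)/tan(π/4+φ₁/2)] = +0.0949;  Δφ = +0.0599 rad,  Δλ = +1.3661 rad
q = Δφ/Δψ = 0.6305
d = R·√(Δφ² + q²Δλ²) = 3437·0.86338 = 2967 nmi

2967 nmi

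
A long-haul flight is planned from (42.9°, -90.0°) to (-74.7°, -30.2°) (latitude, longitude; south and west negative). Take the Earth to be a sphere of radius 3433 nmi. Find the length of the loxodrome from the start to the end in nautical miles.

Δψ = ln[tan(π/4+φ₂/2)/tan(π/4+φ₁/2)] = -2.8380;  Δφ = -2.0525 rad,  Δλ = +1.0437 rad
q = Δφ/Δψ = 0.7232
d = R·√(Δφ² + q²Δλ²) = 3433·2.18691 = 7508 nmi

7508 nmi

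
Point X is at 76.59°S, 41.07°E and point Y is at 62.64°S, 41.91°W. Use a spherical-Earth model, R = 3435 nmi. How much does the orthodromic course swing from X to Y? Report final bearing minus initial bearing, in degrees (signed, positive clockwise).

+79.7°

At departure: θ₁ = atan2(sin Δλ cos φ₂, cos φ₁ sin φ₂ − sin φ₁ cos φ₂ cos Δλ) = 251.64°
At arrival: θ₂ = atan2(sin Δλ cos φ₁, −cos φ₂ sin φ₁ + sin φ₂ cos φ₁ cos Δλ) = 331.38°
Δθ = θ₂ − θ₁ = +79.7°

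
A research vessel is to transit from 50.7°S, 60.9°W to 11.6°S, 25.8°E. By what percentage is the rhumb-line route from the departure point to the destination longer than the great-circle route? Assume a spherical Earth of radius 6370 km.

3.3%

Great circle: σ = 1.3783 rad → d_gc = Rσ = 8779.7 km
Rhumb: Δφ = +0.6824, Δλ = +1.5132, Δψ = +0.8260, q = Δφ/Δψ = 0.8262 → d_rh = R√(Δφ²+q²Δλ²) = 9073.0 km
Excess = (9073.0 − 8779.7) / 8779.7 = 293.3 / 8779.7 = 3.34% ≈ 3.3%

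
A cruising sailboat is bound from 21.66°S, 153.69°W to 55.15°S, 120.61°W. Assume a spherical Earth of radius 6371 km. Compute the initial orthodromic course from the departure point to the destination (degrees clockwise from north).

θ = atan2( sin Δλ·cos φ₂ ,  cos φ₁ sin φ₂ − sin φ₁ cos φ₂ cos Δλ )
  = atan2(+0.3119, -0.5860) = 151.98°

152.0°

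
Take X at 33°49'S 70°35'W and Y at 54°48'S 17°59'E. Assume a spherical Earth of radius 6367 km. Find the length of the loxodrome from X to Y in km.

Δψ = ln[tan(π/4+φ₂/2)/tan(π/4+φ₁/2)] = -0.5204;  Δφ = -0.3662 rad,  Δλ = +1.5458 rad
q = Δφ/Δψ = 0.7038
d = R·√(Δφ² + q²Δλ²) = 6367·1.14790 = 7309 km

7309 km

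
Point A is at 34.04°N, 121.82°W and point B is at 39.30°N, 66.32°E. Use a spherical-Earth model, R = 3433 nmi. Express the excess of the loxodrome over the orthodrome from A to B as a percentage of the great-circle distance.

29.7%

Great circle: σ = 1.8548 rad → d_gc = Rσ = 6367.6 nmi
Rhumb: Δφ = +0.0918, Δλ = -2.9995, Δψ = +0.1145, q = Δφ/Δψ = 0.8015 → d_rh = R√(Δφ²+q²Δλ²) = 8259.3 nmi
Excess = (8259.3 − 6367.6) / 6367.6 = 1891.7 / 6367.6 = 29.71% ≈ 29.7%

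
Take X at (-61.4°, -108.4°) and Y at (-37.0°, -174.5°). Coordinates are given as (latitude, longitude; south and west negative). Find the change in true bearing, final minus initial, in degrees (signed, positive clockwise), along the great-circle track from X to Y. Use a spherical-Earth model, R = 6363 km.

At departure: θ₁ = atan2(sin Δλ cos φ₂, cos φ₁ sin φ₂ − sin φ₁ cos φ₂ cos Δλ) = 269.69°
At arrival: θ₂ = atan2(sin Δλ cos φ₁, −cos φ₂ sin φ₁ + sin φ₂ cos φ₁ cos Δλ) = 323.17°
Δθ = θ₂ − θ₁ = +53.5°

+53.5°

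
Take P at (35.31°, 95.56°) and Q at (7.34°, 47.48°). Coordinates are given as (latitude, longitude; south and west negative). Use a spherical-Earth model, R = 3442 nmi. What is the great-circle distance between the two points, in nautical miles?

3129 nmi

cos σ = sin φ₁ sin φ₂ + cos φ₁ cos φ₂ cos Δλ
      = sin(35.31°)sin(7.34°) + cos(35.31°)cos(7.34°)cos(-48.08°) = 0.6146
σ = 52.080° → d = Rσ = 3442·0.90896 = 3129 nmi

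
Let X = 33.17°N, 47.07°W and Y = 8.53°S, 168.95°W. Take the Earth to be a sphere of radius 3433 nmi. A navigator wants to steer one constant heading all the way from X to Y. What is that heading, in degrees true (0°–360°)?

250.3°

Meridional parts: M(φ₁)=+0.6143, M(φ₂)=-0.1494 → ΔM = -0.7637;  Δλ = -2.1272 rad
tan C = Δλ / ΔM = +2.7854 → C = 250.25°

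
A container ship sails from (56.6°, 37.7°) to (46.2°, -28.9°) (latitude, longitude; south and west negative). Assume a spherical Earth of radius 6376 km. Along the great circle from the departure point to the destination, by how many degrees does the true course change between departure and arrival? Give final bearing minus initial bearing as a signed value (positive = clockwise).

-54.5°

At departure: θ₁ = atan2(sin Δλ cos φ₂, cos φ₁ sin φ₂ − sin φ₁ cos φ₂ cos Δλ) = 284.80°
At arrival: θ₂ = atan2(sin Δλ cos φ₁, −cos φ₂ sin φ₁ + sin φ₂ cos φ₁ cos Δλ) = 230.26°
Δθ = θ₂ − θ₁ = -54.5°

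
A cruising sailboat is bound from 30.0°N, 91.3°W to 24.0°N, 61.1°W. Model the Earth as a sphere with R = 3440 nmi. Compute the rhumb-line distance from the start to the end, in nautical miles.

Rhumb course C = atan2(Δλ, Δψ) with Δψ = ln[tan(π/4+φ₂/2)/tan(π/4+φ₁/2)] = -0.1176, Δλ = +0.5271 → C = 102.58°
d = R·|Δφ| / |cos C| = 3440·0.10472 / 0.21778 = 1654 nmi

1654 nmi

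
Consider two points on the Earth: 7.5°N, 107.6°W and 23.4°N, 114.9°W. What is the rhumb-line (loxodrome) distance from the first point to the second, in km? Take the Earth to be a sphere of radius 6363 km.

Rhumb course C = atan2(Δλ, Δψ) with Δψ = ln[tan(π/4+φ₂/2)/tan(π/4+φ₁/2)] = +0.2890, Δλ = -0.1274 → C = 336.21°
d = R·|Δφ| / |cos C| = 6363·0.27751 / 0.91502 = 1930 km

1930 km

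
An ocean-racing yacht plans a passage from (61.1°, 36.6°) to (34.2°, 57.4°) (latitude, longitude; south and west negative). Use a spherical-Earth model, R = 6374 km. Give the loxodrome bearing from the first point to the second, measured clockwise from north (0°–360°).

Meridional parts: M(φ₁)=+1.3560, M(φ₂)=+0.6359 → ΔM = -0.7201;  Δλ = +0.3630 rad
tan C = Δλ / ΔM = -0.5041 → C = 153.25°

153.2°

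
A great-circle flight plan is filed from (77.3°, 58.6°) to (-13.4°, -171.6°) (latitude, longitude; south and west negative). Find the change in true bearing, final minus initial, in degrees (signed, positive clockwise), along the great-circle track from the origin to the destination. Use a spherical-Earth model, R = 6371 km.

+116.2°

At departure: θ₁ = atan2(sin Δλ cos φ₂, cos φ₁ sin φ₂ − sin φ₁ cos φ₂ cos Δλ) = 53.33°
At arrival: θ₂ = atan2(sin Δλ cos φ₁, −cos φ₂ sin φ₁ + sin φ₂ cos φ₁ cos Δλ) = 169.56°
Δθ = θ₂ − θ₁ = +116.2°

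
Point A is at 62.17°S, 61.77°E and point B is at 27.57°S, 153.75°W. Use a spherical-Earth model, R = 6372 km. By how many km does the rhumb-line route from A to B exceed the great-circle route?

1964 km

Great circle: cos σ = sin φ₁ sin φ₂ + cos φ₁ cos φ₂ cos Δλ,  σ = 1.4983 rad → d_gc = 9546.9 km
Rhumb line: Δψ = +0.8944, q = Δφ/Δψ = 0.6752, d_rh = R√(Δφ²+q²Δλ²) = 11510.9 km
Excess = 11510.9 − 9546.9 = 1964.0 ≈ 1964 km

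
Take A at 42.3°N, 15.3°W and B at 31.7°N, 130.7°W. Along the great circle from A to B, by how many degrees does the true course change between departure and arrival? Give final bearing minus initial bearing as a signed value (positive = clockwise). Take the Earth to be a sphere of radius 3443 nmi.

At departure: θ₁ = atan2(sin Δλ cos φ₂, cos φ₁ sin φ₂ − sin φ₁ cos φ₂ cos Δλ) = 309.53°
At arrival: θ₂ = atan2(sin Δλ cos φ₁, −cos φ₂ sin φ₁ + sin φ₂ cos φ₁ cos Δλ) = 222.10°
Δθ = θ₂ − θ₁ = -87.4°

-87.4°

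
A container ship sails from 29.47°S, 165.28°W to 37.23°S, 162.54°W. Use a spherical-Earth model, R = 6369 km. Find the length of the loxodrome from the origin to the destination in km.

899 km

Δψ = ln[tan(π/4+φ₂/2)/tan(π/4+φ₁/2)] = -0.1624;  Δφ = -0.1354 rad,  Δλ = +0.0478 rad
q = Δφ/Δψ = 0.8341
d = R·√(Δφ² + q²Δλ²) = 6369·0.14119 = 899 km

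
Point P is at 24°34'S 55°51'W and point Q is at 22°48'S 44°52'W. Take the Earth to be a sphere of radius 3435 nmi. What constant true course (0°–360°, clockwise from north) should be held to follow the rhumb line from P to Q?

80.0°

Δψ = ln[tan(π/4+φ₂/2)/tan(π/4+φ₁/2)] = +0.0337
Δλ = +0.1917 rad (taken the short way round)
course = atan2(Δλ, Δψ) = 80.04°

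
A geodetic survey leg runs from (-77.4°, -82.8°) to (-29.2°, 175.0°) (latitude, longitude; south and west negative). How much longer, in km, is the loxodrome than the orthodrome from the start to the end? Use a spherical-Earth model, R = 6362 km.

Great circle: cos σ = sin φ₁ sin φ₂ + cos φ₁ cos φ₂ cos Δλ,  σ = 1.1198 rad → d_gc = 7124.1 km
Rhumb line: Δψ = +1.6704, q = Δφ/Δψ = 0.5036, d_rh = R√(Δφ²+q²Δλ²) = 7829.9 km
Excess = 7829.9 − 7124.1 = 705.8 ≈ 706 km

706 km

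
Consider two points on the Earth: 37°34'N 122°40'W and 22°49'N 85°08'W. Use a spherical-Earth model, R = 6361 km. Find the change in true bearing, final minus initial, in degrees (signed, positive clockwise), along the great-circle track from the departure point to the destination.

+19.6°

Initial bearing θ₁ = atan2(sin Δλ cos φ₂, cos φ₁ sin φ₂ − sin φ₁ cos φ₂ cos Δλ) = 103.83°
Final bearing θ₂ = (initial bearing from the destination back to the start) + 180° = 123.38°
Δθ = θ₂ − θ₁ = +19.6°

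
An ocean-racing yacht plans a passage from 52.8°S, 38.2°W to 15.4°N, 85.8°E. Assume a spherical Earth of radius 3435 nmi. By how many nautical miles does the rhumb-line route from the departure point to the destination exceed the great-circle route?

335 nmi

Great circle: cos σ = sin φ₁ sin φ₂ + cos φ₁ cos φ₂ cos Δλ,  σ = 2.1382 rad → d_gc = 7344.8 nmi
Rhumb line: Δψ = +1.3611, q = Δφ/Δψ = 0.8745, d_rh = R√(Δφ²+q²Δλ²) = 7680.0 nmi
Excess = 7680.0 − 7344.8 = 335.2 ≈ 335 nmi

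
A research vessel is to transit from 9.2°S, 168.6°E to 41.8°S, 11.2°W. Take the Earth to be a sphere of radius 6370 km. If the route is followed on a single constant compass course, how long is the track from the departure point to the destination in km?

18050 km

Δψ = ln[tan(π/4+φ₂/2)/tan(π/4+φ₁/2)] = -0.6432;  Δφ = -0.5690 rad,  Δλ = -3.1381 rad
q = Δφ/Δψ = 0.8846
d = R·√(Δφ² + q²Δλ²) = 6370·2.83363 = 18050 km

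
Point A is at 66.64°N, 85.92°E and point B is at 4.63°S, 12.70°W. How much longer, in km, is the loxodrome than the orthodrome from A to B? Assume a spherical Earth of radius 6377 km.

Great circle: cos σ = sin φ₁ sin φ₂ + cos φ₁ cos φ₂ cos Δλ,  σ = 1.7045 rad → d_gc = 10869.8 km
Rhumb line: Δψ = -1.6573, q = Δφ/Δψ = 0.7506, d_rh = R√(Δφ²+q²Δλ²) = 11436.6 km
Excess = 11436.6 − 10869.8 = 566.8 ≈ 567 km

567 km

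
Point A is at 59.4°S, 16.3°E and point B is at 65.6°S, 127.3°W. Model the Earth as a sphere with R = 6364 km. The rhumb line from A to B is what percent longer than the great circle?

27.4%

Great circle: σ = 0.9089 rad → d_gc = Rσ = 5784.3 km
Rhumb: Δφ = -0.1082, Δλ = -2.5063, Δψ = -0.2353, q = Δφ/Δψ = 0.4599 → d_rh = R√(Δφ²+q²Δλ²) = 7367.0 km
Excess = (7367.0 − 5784.3) / 5784.3 = 1582.7 / 5784.3 = 27.36% ≈ 27.4%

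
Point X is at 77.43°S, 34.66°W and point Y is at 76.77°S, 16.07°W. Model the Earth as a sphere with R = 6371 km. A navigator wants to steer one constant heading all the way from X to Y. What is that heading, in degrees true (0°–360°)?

Meridional parts: M(φ₁)=-2.2060, M(φ₂)=-2.1544 → ΔM = +0.0516;  Δλ = +0.3245 rad
tan C = Δλ / ΔM = +6.2869 → C = 80.96°

81.0°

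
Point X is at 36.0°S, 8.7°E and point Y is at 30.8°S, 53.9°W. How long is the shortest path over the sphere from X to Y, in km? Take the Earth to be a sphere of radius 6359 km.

cos σ = sin φ₁ sin φ₂ + cos φ₁ cos φ₂ cos Δλ
      = sin(-36.00°)sin(-30.80°) + cos(-36.00°)cos(-30.80°)cos(-62.60°) = 0.6208
σ = 51.628° → d = Rσ = 6359·0.90107 = 5730 km

5730 km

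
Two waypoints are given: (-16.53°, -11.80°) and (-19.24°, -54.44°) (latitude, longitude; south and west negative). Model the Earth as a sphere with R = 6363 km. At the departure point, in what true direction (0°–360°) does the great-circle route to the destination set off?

θ = atan2( sin Δλ·cos φ₂ ,  cos φ₁ sin φ₂ − sin φ₁ cos φ₂ cos Δλ )
  = atan2(-0.6396, -0.1183) = 259.52°

259.5°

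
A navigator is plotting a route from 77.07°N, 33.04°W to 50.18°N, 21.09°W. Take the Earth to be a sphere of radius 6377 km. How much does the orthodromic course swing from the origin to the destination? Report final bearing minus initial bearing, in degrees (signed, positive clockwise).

At departure: θ₁ = atan2(sin Δλ cos φ₂, cos φ₁ sin φ₂ − sin φ₁ cos φ₂ cos Δλ) = 163.18°
At arrival: θ₂ = atan2(sin Δλ cos φ₁, −cos φ₂ sin φ₁ + sin φ₂ cos φ₁ cos Δλ) = 174.20°
Δθ = θ₂ − θ₁ = +11.0°

+11.0°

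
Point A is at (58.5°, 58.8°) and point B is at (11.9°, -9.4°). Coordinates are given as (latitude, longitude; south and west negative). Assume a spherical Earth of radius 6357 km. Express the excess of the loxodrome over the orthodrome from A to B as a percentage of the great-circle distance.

Great circle: σ = 1.1964 rad → d_gc = Rσ = 7605.7 km
Rhumb: Δφ = -0.8133, Δλ = -1.1903, Δψ = -1.0565, q = Δφ/Δψ = 0.7698 → d_rh = R√(Δφ²+q²Δλ²) = 7788.6 km
Excess = (7788.6 − 7605.7) / 7605.7 = 182.9 / 7605.7 = 2.40% ≈ 2.4%

2.4%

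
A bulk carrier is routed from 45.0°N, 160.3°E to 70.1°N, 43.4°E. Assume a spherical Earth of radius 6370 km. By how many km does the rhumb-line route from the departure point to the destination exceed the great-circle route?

940 km

Great circle: cos σ = sin φ₁ sin φ₂ + cos φ₁ cos φ₂ cos Δλ,  σ = 0.9812 rad → d_gc = 6250.5 km
Rhumb line: Δψ = +0.8592, q = Δφ/Δψ = 0.5099, d_rh = R√(Δφ²+q²Δλ²) = 7190.5 km
Excess = 7190.5 − 6250.5 = 940.0 ≈ 940 km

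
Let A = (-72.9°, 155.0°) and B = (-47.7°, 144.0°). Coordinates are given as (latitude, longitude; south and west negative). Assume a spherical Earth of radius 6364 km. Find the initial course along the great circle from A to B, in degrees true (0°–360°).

θ = atan2( sin Δλ·cos φ₂ ,  cos φ₁ sin φ₂ − sin φ₁ cos φ₂ cos Δλ )
  = atan2(-0.1284, +0.4140) = 342.77°

342.8°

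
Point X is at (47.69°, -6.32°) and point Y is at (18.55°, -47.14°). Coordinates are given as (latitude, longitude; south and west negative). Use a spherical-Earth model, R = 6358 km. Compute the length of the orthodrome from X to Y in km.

cos σ = sin φ₁ sin φ₂ + cos φ₁ cos φ₂ cos Δλ
      = sin(47.69°)sin(18.55°) + cos(47.69°)cos(18.55°)cos(-40.82°) = 0.7182
σ = 44.093° → d = Rσ = 6358·0.76957 = 4893 km

4893 km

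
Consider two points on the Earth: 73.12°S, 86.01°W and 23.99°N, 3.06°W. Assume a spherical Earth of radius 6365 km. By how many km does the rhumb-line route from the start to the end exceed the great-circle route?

368 km

Great circle: cos σ = sin φ₁ sin φ₂ + cos φ₁ cos φ₂ cos Δλ,  σ = 1.9353 rad → d_gc = 12318.3 km
Rhumb line: Δψ = +2.3395, q = Δφ/Δψ = 0.7245, d_rh = R√(Δφ²+q²Δλ²) = 12686.6 km
Excess = 12686.6 − 12318.3 = 368.3 ≈ 368 km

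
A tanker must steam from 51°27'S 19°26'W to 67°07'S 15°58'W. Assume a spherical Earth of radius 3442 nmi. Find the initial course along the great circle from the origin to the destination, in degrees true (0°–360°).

N = sin Δλ·cos φ₂ = +0.0235;  D = cos φ₁ sin φ₂ − sin φ₁ cos φ₂ cos Δλ = -0.2706
initial course = atan2(N, D) = 175.03°

175.0°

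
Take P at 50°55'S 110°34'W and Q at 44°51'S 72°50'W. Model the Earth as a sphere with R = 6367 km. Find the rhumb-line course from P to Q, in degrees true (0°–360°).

Δψ = ln[tan(π/4+φ₂/2)/tan(π/4+φ₁/2)] = +0.1581
Δλ = +0.6586 rad (taken the short way round)
course = atan2(Δλ, Δψ) = 76.50°

76.5°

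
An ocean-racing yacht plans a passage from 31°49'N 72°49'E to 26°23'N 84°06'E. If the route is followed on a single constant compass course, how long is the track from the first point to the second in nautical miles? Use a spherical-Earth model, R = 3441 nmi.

676 nmi

Δψ = ln[tan(π/4+φ₂/2)/tan(π/4+φ₁/2)] = -0.1086;  Δφ = -0.0948 rad,  Δλ = +0.1969 rad
q = Δφ/Δψ = 0.8732
d = R·√(Δφ² + q²Δλ²) = 3441·0.19638 = 676 nmi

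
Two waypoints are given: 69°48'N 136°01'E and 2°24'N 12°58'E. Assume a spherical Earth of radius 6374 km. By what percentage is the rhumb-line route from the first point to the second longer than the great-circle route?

Great circle: σ = 1.7202 rad → d_gc = Rσ = 10964.6 km
Rhumb: Δφ = -1.1764, Δλ = -2.1476, Δψ = -1.6834, q = Δφ/Δψ = 0.6988 → d_rh = R√(Δφ²+q²Δλ²) = 12154.4 km
Excess = (12154.4 − 10964.6) / 10964.6 = 1189.8 / 10964.6 = 10.851% ≈ 10.9%

10.9%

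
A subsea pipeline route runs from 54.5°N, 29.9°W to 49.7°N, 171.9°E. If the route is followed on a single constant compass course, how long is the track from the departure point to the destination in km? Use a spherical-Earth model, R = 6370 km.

10804 km

Δψ = ln[tan(π/4+φ₂/2)/tan(π/4+φ₁/2)] = -0.1366;  Δφ = -0.0838 rad,  Δλ = -2.7611 rad
q = Δφ/Δψ = 0.6135
d = R·√(Δφ² + q²Δλ²) = 6370·1.69604 = 10804 km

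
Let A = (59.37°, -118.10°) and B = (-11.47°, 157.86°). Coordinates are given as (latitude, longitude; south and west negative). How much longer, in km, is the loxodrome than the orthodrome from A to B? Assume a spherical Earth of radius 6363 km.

259 km

Great circle: cos σ = sin φ₁ sin φ₂ + cos φ₁ cos φ₂ cos Δλ,  σ = 1.6903 rad → d_gc = 10755.7 km
Rhumb line: Δψ = -1.4967, q = Δφ/Δψ = 0.8261, d_rh = R√(Δφ²+q²Δλ²) = 11015.1 km
Excess = 11015.1 − 10755.7 = 259.4 ≈ 259 km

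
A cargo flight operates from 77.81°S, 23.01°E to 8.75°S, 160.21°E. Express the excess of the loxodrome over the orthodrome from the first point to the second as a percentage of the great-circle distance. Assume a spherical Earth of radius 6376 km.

16.6%

Great circle: σ = 1.5752 rad → d_gc = Rσ = 10043.7 km
Rhumb: Δφ = +1.2053, Δλ = +2.3946, Δψ = +2.0837, q = Δφ/Δψ = 0.5785 → d_rh = R√(Δφ²+q²Δλ²) = 11707.5 km
Excess = (11707.5 − 10043.7) / 10043.7 = 1663.8 / 10043.7 = 16.57% ≈ 16.6%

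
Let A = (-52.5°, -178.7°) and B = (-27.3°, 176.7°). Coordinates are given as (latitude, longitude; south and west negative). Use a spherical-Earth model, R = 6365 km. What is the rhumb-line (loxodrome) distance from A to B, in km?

Rhumb course C = atan2(Δλ, Δψ) with Δψ = ln[tan(π/4+φ₂/2)/tan(π/4+φ₁/2)] = +0.5848, Δλ = -0.0803 → C = 352.18°
d = R·|Δφ| / |cos C| = 6365·0.43982 / 0.99071 = 2826 km

2826 km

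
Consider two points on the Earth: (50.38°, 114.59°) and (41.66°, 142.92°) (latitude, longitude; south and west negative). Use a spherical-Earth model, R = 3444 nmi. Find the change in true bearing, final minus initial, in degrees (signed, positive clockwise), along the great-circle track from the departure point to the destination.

Initial bearing θ₁ = atan2(sin Δλ cos φ₂, cos φ₁ sin φ₂ − sin φ₁ cos φ₂ cos Δλ) = 103.13°
Final bearing θ₂ = (initial bearing from the destination back to the start) + 180° = 123.77°
Δθ = θ₂ − θ₁ = +20.6°

+20.6°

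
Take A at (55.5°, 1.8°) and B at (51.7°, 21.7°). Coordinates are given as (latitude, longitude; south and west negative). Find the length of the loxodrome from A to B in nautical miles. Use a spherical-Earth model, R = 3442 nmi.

Rhumb course C = atan2(Δλ, Δψ) with Δψ = ln[tan(π/4+φ₂/2)/tan(π/4+φ₁/2)] = -0.1119, Δλ = +0.3473 → C = 107.85°
d = R·|Δφ| / |cos C| = 3442·0.06632 / 0.30656 = 745 nmi

745 nmi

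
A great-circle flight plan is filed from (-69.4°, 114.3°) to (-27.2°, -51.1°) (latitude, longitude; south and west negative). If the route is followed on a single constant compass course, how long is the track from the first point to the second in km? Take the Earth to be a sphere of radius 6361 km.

12106 km

Δψ = ln[tan(π/4+φ₂/2)/tan(π/4+φ₁/2)] = +1.2116;  Δφ = +0.7365 rad,  Δλ = -2.8868 rad
q = Δφ/Δψ = 0.6079
d = R·√(Δφ² + q²Δλ²) = 6361·1.90317 = 12106 km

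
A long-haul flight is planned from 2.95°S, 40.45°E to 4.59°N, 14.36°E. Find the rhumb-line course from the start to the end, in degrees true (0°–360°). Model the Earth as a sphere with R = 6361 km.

Δψ = ln[tan(π/4+φ₂/2)/tan(π/4+φ₁/2)] = +0.1317
Δλ = -0.4554 rad (taken the short way round)
course = atan2(Δλ, Δψ) = 286.13°

286.1°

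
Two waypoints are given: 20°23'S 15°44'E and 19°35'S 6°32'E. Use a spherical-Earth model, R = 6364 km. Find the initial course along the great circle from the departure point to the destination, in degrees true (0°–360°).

273.7°

θ = atan2( sin Δλ·cos φ₂ ,  cos φ₁ sin φ₂ − sin φ₁ cos φ₂ cos Δλ )
  = atan2(-0.1506, +0.0097) = 273.70°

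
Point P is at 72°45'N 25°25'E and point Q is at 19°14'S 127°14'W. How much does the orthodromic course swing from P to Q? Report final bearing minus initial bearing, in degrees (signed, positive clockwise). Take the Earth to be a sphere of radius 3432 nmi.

-138.8°

Initial bearing θ₁ = atan2(sin Δλ cos φ₂, cos φ₁ sin φ₂ − sin φ₁ cos φ₂ cos Δλ) = 328.33°
Final bearing θ₂ = (initial bearing from the destination back to the start) + 180° = 189.49°
Δθ = θ₂ − θ₁ = -138.8°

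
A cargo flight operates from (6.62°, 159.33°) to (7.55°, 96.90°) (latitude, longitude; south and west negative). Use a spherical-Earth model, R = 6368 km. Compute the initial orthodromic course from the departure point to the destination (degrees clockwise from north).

θ = atan2( sin Δλ·cos φ₂ ,  cos φ₁ sin φ₂ − sin φ₁ cos φ₂ cos Δλ )
  = atan2(-0.8788, +0.0776) = 275.05°

275.0°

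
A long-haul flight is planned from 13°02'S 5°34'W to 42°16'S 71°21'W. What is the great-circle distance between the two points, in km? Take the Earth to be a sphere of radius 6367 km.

7048 km

cos σ = sin φ₁ sin φ₂ + cos φ₁ cos φ₂ cos Δλ
      = sin(-13.03°)sin(-42.27°) + cos(-13.03°)cos(-42.27°)cos(-65.78°) = 0.4474
σ = 63.422° → d = Rσ = 6367·1.10693 = 7048 km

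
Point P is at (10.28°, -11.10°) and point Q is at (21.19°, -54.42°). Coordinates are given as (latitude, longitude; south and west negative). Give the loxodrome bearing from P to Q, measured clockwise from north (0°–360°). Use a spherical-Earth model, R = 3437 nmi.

Δψ = ln[tan(π/4+φ₂/2)/tan(π/4+φ₁/2)] = +0.1982
Δλ = -0.7561 rad (taken the short way round)
course = atan2(Δλ, Δψ) = 284.69°

284.7°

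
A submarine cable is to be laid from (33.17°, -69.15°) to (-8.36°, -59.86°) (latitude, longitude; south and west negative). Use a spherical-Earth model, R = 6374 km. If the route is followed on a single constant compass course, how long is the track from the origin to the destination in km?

Rhumb course C = atan2(Δλ, Δψ) with Δψ = ln[tan(π/4+φ₂/2)/tan(π/4+φ₁/2)] = -0.7607, Δλ = +0.1621 → C = 167.97°
d = R·|Δφ| / |cos C| = 6374·0.72484 / 0.97803 = 4724 km

4724 km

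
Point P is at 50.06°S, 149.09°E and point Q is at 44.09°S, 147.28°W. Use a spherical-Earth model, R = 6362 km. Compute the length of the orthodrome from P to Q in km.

cos σ = sin φ₁ sin φ₂ + cos φ₁ cos φ₂ cos Δλ
      = sin(-50.06°)sin(-44.09°) + cos(-50.06°)cos(-44.09°)cos(63.63°) = 0.7383
σ = 42.415° → d = Rσ = 6362·0.74028 = 4710 km

4710 km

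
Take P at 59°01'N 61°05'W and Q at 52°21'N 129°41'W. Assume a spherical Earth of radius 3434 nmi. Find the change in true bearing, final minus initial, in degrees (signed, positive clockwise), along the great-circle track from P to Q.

Initial bearing θ₁ = atan2(sin Δλ cos φ₂, cos φ₁ sin φ₂ − sin φ₁ cos φ₂ cos Δλ) = 290.84°
Final bearing θ₂ = (initial bearing from the destination back to the start) + 180° = 231.96°
Δθ = θ₂ − θ₁ = -58.9°

-58.9°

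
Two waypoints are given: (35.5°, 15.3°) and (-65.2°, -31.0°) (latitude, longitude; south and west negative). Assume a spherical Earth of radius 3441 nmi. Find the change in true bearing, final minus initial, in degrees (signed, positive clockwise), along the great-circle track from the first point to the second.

+19.5°

Initial bearing θ₁ = atan2(sin Δλ cos φ₂, cos φ₁ sin φ₂ − sin φ₁ cos φ₂ cos Δλ) = 198.48°
Final bearing θ₂ = (initial bearing from the destination back to the start) + 180° = 217.97°
Δθ = θ₂ − θ₁ = +19.5°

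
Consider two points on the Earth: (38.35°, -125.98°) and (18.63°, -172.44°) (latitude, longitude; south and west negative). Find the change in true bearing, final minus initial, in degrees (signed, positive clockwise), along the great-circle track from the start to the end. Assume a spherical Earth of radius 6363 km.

Initial bearing θ₁ = atan2(sin Δλ cos φ₂, cos φ₁ sin φ₂ − sin φ₁ cos φ₂ cos Δλ) = 257.32°
Final bearing θ₂ = (initial bearing from the destination back to the start) + 180° = 233.85°
Δθ = θ₂ − θ₁ = -23.5°

-23.5°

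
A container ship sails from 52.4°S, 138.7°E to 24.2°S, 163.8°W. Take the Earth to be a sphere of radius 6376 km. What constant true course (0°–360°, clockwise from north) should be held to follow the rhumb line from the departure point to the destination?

Δψ = ln[tan(π/4+φ₂/2)/tan(π/4+φ₁/2)] = +0.6420
Δλ = +1.0036 rad (taken the short way round)
course = atan2(Δλ, Δψ) = 57.39°

57.4°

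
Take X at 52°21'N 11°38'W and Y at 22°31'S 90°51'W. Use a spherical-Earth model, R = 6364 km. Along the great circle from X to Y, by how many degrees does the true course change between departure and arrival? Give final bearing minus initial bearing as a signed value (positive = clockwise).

Initial bearing θ₁ = atan2(sin Δλ cos φ₂, cos φ₁ sin φ₂ − sin φ₁ cos φ₂ cos Δλ) = 247.78°
Final bearing θ₂ = (initial bearing from the destination back to the start) + 180° = 217.74°
Δθ = θ₂ − θ₁ = -30.0°

-30.0°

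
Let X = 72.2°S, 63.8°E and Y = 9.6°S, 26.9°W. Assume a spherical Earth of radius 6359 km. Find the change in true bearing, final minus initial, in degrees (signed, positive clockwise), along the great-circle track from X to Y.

+75.6°

At departure: θ₁ = atan2(sin Δλ cos φ₂, cos φ₁ sin φ₂ − sin φ₁ cos φ₂ cos Δλ) = 266.38°
At arrival: θ₂ = atan2(sin Δλ cos φ₁, −cos φ₂ sin φ₁ + sin φ₂ cos φ₁ cos Δλ) = 341.98°
Δθ = θ₂ − θ₁ = +75.6°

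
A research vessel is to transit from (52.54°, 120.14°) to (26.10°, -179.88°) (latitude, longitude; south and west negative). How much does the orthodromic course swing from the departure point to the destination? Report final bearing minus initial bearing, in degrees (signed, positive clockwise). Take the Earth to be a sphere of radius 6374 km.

At departure: θ₁ = atan2(sin Δλ cos φ₂, cos φ₁ sin φ₂ − sin φ₁ cos φ₂ cos Δλ) = 96.53°
At arrival: θ₂ = atan2(sin Δλ cos φ₁, −cos φ₂ sin φ₁ + sin φ₂ cos φ₁ cos Δλ) = 137.71°
Δθ = θ₂ − θ₁ = +41.2°

+41.2°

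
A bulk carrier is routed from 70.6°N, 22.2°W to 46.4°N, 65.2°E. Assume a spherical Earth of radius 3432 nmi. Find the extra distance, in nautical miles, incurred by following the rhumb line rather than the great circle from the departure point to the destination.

Great circle: cos σ = sin φ₁ sin φ₂ + cos φ₁ cos φ₂ cos Δλ,  σ = 0.8045 rad → d_gc = 2761.16 nmi
Rhumb line: Δψ = -0.8501, q = Δφ/Δψ = 0.4968, d_rh = R√(Δφ²+q²Δλ²) = 2977.70 nmi
Excess = 2977.70 − 2761.16 = 216.54 ≈ 217 nmi

217 nmi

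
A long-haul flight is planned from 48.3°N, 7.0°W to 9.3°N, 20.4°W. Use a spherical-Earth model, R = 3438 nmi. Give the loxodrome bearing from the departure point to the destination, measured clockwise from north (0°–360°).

196.3°

Δψ = ln[tan(π/4+φ₂/2)/tan(π/4+φ₁/2)] = -0.8023
Δλ = -0.2339 rad (taken the short way round)
course = atan2(Δλ, Δψ) = 196.25°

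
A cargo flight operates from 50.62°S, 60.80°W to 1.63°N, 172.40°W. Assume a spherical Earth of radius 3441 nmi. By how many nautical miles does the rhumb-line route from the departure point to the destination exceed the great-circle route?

Great circle: cos σ = sin φ₁ sin φ₂ + cos φ₁ cos φ₂ cos Δλ,  σ = 1.8291 rad → d_gc = 6293.98 nmi
Rhumb line: Δψ = +1.0561, q = Δφ/Δψ = 0.8635, d_rh = R√(Δφ²+q²Δλ²) = 6583.49 nmi
Excess = 6583.49 − 6293.98 = 289.51 ≈ 290 nmi

290 nmi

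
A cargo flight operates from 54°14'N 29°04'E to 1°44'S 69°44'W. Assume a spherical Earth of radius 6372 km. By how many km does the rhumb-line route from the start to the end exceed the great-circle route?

Great circle: cos σ = sin φ₁ sin φ₂ + cos φ₁ cos φ₂ cos Δλ,  σ = 1.6850 rad → d_gc = 10736.59 km
Rhumb line: Δψ = -1.1614, q = Δφ/Δψ = 0.8411, d_rh = R√(Δφ²+q²Δλ²) = 11142.06 km
Excess = 11142.06 − 10736.59 = 405.47 ≈ 405 km

405 km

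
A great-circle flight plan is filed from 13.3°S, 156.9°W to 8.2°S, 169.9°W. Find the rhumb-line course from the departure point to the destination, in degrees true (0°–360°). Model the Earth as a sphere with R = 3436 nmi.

Δψ = ln[tan(π/4+φ₂/2)/tan(π/4+φ₁/2)] = +0.0906
Δλ = -0.2269 rad (taken the short way round)
course = atan2(Δλ, Δψ) = 291.77°

291.8°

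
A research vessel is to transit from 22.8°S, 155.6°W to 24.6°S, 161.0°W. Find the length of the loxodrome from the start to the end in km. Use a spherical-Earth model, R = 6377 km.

Rhumb course C = atan2(Δλ, Δψ) with Δψ = ln[tan(π/4+φ₂/2)/tan(π/4+φ₁/2)] = -0.0343, Δλ = -0.0942 → C = 250.00°
d = R·|Δφ| / |cos C| = 6377·0.03142 / 0.34209 = 586 km

586 km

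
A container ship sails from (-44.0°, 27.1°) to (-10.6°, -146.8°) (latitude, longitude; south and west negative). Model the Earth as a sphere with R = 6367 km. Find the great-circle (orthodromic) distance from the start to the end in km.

13904 km

Haversine: a = sin²(Δφ/2)+cos φ₁ cos φ₂ sin²(Δλ/2) = 0.78764;  σ = 2·atan2(√a,√(1−a))
σ = 125.119° → d = Rσ = 6367·2.18374 = 13904 km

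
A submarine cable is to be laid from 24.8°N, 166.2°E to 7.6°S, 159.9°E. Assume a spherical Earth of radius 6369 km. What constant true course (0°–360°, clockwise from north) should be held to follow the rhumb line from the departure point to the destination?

Meridional parts: M(φ₁)=+0.4470, M(φ₂)=-0.1330 → ΔM = -0.5801;  Δλ = -0.1100 rad
tan C = Δλ / ΔM = +0.1896 → C = 190.73°

190.7°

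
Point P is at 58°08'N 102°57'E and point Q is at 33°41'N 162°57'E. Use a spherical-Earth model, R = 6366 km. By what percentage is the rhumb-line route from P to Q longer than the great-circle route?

2.6%

Great circle: σ = 0.8084 rad → d_gc = Rσ = 5146.2 km
Rhumb: Δφ = -0.4267, Δλ = +1.0472, Δψ = -0.6286, q = Δφ/Δψ = 0.6789 → d_rh = R√(Δφ²+q²Δλ²) = 5278.6 km
Excess = (5278.6 − 5146.2) / 5146.2 = 132.4 / 5146.2 = 2.57% ≈ 2.6%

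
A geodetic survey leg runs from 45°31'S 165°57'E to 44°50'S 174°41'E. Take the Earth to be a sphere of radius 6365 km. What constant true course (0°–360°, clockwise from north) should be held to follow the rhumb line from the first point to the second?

Meridional parts: M(φ₁)=-0.8942, M(φ₂)=-0.8773 → ΔM = +0.0169;  Δλ = +0.1524 rad
tan C = Δλ / ΔM = +9.0094 → C = 83.67°

83.7°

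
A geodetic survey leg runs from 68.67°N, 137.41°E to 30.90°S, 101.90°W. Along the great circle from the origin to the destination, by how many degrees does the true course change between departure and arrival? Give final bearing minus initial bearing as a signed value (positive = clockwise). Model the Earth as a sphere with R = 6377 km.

+82.7°

At departure: θ₁ = atan2(sin Δλ cos φ₂, cos φ₁ sin φ₂ − sin φ₁ cos φ₂ cos Δλ) = 73.32°
At arrival: θ₂ = atan2(sin Δλ cos φ₁, −cos φ₂ sin φ₁ + sin φ₂ cos φ₁ cos Δλ) = 156.04°
Δθ = θ₂ − θ₁ = +82.7°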